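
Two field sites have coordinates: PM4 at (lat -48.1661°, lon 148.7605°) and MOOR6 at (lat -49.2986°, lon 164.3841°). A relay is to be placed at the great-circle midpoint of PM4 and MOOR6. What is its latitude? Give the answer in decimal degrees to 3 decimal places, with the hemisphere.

Bx = cos φ₂ cos Δλ = 0.628022,  By = cos φ₂ sin Δλ = 0.175626
φₘ = atan2(sin φ₁ + sin φ₂, √((cos φ₁ + Bx)² + By²)) = -48.99699°
λₘ = λ₁ + atan2(By, cos φ₁ + Bx) = 156.48377°

48.997°S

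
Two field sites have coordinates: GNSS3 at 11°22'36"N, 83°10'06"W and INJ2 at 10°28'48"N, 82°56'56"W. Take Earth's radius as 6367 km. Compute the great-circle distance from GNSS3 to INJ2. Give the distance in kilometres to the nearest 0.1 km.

102.5 km

GNSS3: φ = +11.37667°, λ = -83.16833°
INJ2: φ = +10.48000°, λ = -82.94889°
Δφ = -0.8967°,  Δλ = 0.2194°
a = sin²(Δφ/2) + cos φ₁ cos φ₂ sin²(Δλ/2) = 0.000065
c = 2·arcsin(√a) = 0.016095 rad = 0.9222°
d = R·c = 6367 × 0.016095 = 102.5 km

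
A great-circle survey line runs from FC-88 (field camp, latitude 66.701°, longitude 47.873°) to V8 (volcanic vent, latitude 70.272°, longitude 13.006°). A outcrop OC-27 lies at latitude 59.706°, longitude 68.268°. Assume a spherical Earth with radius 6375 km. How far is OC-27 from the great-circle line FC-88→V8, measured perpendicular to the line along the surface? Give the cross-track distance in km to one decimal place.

80.0 km

δ₁₃ = central angle FC-88→OC-27 = 0.200087 rad  (haversine)
θ₁₃ = bearing FC-88→OC-27 = 117.814°,  θ₁₂ = bearing FC-88→V8 = 301.433°
dₓₜ = R·arcsin(sin δ₁₃ · sin(θ₁₃ − θ₁₂)) = 6375·arcsin(0.19875·sin(-183.619°)) = 79.972 km
|dₓₜ| = 79.972 km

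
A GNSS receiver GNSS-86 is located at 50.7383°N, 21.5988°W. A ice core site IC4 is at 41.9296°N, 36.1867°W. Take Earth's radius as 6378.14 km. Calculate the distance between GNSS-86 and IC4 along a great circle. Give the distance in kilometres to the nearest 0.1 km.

1484.8 km

Δφ = -8.8087°,  Δλ = -14.5879°
a = sin²(Δφ/2) + cos φ₁ cos φ₂ sin²(Δλ/2) = 0.013487
c = 2·arcsin(√a) = 0.232789 rad = 13.3378°
d = R·c = 6378.14 × 0.232789 = 1484.8 km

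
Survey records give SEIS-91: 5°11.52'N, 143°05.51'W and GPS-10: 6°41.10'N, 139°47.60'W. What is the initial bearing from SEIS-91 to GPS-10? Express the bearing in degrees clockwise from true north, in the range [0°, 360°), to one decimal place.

SEIS-91: φ = +5.19200°, λ = -143.09183°
GPS-10: φ = +6.68500°, λ = -139.79333°
Δλ = 3.2985°
y = sin Δλ · cos φ₂ = 0.057147
x = cos φ₁ sin φ₂ − sin φ₁ cos φ₂ cos Δλ = 0.026204
θ = atan2(y, x) = 65.3669° → 65.3669° (mod 360°)

65.4°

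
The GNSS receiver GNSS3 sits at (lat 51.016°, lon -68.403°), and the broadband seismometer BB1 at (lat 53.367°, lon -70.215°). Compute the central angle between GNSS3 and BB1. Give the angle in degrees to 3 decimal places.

2.600°

Δφ = 2.3510°,  Δλ = -1.8120°
a = sin²(Δφ/2) + cos φ₁ cos φ₂ sin²(Δλ/2) = 0.000515
c = 2·arcsin(√a) = 0.045378 rad = 2.6000°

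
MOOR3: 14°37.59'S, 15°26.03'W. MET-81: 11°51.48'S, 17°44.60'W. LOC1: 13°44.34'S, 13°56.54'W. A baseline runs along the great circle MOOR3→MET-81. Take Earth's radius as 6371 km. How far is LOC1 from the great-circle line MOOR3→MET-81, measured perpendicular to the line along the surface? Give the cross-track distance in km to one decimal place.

MOOR3: φ = -14.62650°, λ = -15.43383°
MET-81: φ = -11.85800°, λ = -17.74333°
LOC1: φ = -13.73900°, λ = -13.94233°
δ₁₃ = central angle MOOR3→LOC1 = 0.029612 rad  (haversine)
θ₁₃ = bearing MOOR3→LOC1 = 58.645°,  θ₁₂ = bearing MOOR3→MET-81 = 320.651°
dₓₜ = R·arcsin(sin δ₁₃ · sin(θ₁₃ − θ₁₂)) = 6371·arcsin(0.02961·sin(-262.006°)) = 186.825 km
|dₓₜ| = 186.825 km

186.8 km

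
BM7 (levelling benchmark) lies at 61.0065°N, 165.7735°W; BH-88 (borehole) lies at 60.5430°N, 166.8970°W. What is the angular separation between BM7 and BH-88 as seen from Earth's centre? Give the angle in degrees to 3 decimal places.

Δφ = -0.4635°,  Δλ = -1.1235°
a = sin²(Δφ/2) + cos φ₁ cos φ₂ sin²(Δλ/2) = 0.000039
c = 2·arcsin(√a) = 0.012534 rad = 0.7181°

0.718°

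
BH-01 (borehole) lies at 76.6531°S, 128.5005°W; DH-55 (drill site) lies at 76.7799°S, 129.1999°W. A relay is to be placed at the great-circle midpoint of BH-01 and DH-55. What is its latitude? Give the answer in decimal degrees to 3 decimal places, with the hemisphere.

Bx = cos φ₂ cos Δλ = 0.228675,  By = cos φ₂ sin Δλ = -0.002792
φₘ = atan2(sin φ₁ + sin φ₂, √((cos φ₁ + Bx)² + By²)) = -76.71674°
λₘ = λ₁ + atan2(By, cos φ₁ + Bx) = -128.84856°

76.717°S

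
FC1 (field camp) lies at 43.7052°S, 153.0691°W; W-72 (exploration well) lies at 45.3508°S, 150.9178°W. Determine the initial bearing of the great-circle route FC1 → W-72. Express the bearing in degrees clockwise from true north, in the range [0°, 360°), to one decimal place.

137.8°

Δλ = 2.1513°
y = sin Δλ · cos φ₂ = 0.026381
x = cos φ₁ sin φ₂ − sin φ₁ cos φ₂ cos Δλ = -0.029059
θ = atan2(y, x) = 137.7663° → 137.7663° (mod 360°)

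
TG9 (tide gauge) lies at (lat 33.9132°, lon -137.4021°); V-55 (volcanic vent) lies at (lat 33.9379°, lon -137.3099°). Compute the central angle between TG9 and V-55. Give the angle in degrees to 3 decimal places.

0.080°

Δφ = 0.0247°,  Δλ = 0.0922°
a = sin²(Δφ/2) + cos φ₁ cos φ₂ sin²(Δλ/2) = 0.000000
c = 2·arcsin(√a) = 0.001403 rad = 0.0804°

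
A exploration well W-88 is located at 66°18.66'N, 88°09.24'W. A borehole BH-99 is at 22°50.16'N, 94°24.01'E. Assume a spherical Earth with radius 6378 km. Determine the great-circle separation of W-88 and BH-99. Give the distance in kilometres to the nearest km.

10111 km

W-88: φ = +66.31100°, λ = -88.15400°
BH-99: φ = +22.83600°, λ = +94.40017°
Δφ = -43.4750°,  Δλ = -177.4458°
a = sin²(Δφ/2) + cos φ₁ cos φ₂ sin²(Δλ/2) = 0.507260
c = 2·arcsin(√a) = 1.585316 rad = 90.8319°
d = R·c = 6378 × 1.585316 = 10111.1 km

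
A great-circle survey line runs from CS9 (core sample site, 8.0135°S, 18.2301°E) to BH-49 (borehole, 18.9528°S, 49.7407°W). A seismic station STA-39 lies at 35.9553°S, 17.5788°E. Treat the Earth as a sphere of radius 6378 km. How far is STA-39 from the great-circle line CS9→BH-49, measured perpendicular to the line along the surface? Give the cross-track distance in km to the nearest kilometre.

2940 km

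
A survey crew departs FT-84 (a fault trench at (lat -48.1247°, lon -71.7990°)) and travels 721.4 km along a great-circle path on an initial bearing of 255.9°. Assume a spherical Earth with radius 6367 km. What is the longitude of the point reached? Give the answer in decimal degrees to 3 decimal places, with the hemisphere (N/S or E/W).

81.481°W

δ = d/R = 721.4/6367 = 0.113303 rad
φ₂ = arcsin(sin φ₁ cos δ + cos φ₁ sin δ cos θ)
   = arcsin(-0.74460·0.99359 + 0.66751·0.11306·-0.24362) = -49.30670°
λ₂ = λ₁ + atan2(sin θ sin δ cos φ₁, cos δ − sin φ₁ sin φ₂) = -81.48096°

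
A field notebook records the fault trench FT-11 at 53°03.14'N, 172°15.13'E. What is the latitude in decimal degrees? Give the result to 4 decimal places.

53.0523°N

53° + 3.14′/60 = 53 + 0.05233 = 53.0523°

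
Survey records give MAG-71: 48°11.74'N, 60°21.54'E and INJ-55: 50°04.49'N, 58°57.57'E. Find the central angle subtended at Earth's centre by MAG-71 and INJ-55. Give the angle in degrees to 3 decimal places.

MAG-71: φ = +48.19567°, λ = +60.35900°
INJ-55: φ = +50.07483°, λ = +58.95950°
Δφ = 1.8792°,  Δλ = -1.3995°
a = sin²(Δφ/2) + cos φ₁ cos φ₂ sin²(Δλ/2) = 0.000333
c = 2·arcsin(√a) = 0.036482 rad = 2.0903°

2.090°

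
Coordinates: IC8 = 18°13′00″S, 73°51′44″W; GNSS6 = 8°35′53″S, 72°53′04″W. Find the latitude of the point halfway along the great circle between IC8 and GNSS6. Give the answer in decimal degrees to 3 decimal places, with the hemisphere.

IC8: φ = -18.21667°, λ = -73.86222°
GNSS6: φ = -8.59806°, λ = -72.88444°
Bx = cos φ₂ cos Δλ = 0.988617,  By = cos φ₂ sin Δλ = 0.016873
φₘ = atan2(sin φ₁ + sin φ₂, √((cos φ₁ + Bx)² + By²)) = -13.40783°
λₘ = λ₁ + atan2(By, cos φ₁ + Bx) = -73.36353°

13.408°S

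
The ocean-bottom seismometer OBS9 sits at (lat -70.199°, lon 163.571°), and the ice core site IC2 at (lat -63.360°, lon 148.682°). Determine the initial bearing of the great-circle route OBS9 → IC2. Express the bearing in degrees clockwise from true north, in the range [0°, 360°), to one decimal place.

Δλ = -14.8890°
y = sin Δλ · cos φ₂ = -0.115211
x = cos φ₁ sin φ₂ − sin φ₁ cos φ₂ cos Δλ = 0.104916
θ = atan2(y, x) = -47.6777° → 312.3223° (mod 360°)

312.3°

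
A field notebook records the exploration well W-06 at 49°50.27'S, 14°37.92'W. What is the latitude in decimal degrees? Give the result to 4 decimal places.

49.8378°S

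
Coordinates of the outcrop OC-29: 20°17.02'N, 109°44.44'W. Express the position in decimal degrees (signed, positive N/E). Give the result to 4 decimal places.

lat: 20.2837° N → +20.2837°
lon: 109.7407° W → -109.7407°

+20.2837°, -109.7407°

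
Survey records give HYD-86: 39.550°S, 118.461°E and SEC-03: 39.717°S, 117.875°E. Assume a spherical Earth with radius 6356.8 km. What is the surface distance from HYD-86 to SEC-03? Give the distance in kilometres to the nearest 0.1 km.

53.4 km

Δφ = -0.1670°,  Δλ = -0.5860°
a = sin²(Δφ/2) + cos φ₁ cos φ₂ sin²(Δλ/2) = 0.000018
c = 2·arcsin(√a) = 0.008399 rad = 0.4812°
d = R·c = 6356.8 × 0.008399 = 53.4 km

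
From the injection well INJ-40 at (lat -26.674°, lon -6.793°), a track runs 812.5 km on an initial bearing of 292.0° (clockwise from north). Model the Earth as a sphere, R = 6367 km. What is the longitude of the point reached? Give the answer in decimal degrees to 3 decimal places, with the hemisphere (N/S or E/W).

δ = d/R = 812.5/6367 = 0.127611 rad
φ₂ = arcsin(sin φ₁ cos δ + cos φ₁ sin δ cos θ)
   = arcsin(-0.44891·0.99187 + 0.89358·0.12727·0.37461) = -23.74474°
λ₂ = λ₁ + atan2(sin θ sin δ cos φ₁, cos δ − sin φ₁ sin φ₂) = -14.19964°

14.200°W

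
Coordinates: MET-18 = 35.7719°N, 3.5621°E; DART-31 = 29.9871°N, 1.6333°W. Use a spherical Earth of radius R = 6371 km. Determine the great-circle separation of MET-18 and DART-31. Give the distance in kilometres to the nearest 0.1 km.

805.4 km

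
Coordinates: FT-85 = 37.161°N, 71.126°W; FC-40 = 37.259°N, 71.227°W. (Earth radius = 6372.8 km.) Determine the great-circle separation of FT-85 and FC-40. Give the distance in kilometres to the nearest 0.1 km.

14.1 km

Δφ = 0.0980°,  Δλ = -0.1010°
a = sin²(Δφ/2) + cos φ₁ cos φ₂ sin²(Δλ/2) = 0.000001
c = 2·arcsin(√a) = 0.002213 rad = 0.1268°
d = R·c = 6372.8 × 0.002213 = 14.1 km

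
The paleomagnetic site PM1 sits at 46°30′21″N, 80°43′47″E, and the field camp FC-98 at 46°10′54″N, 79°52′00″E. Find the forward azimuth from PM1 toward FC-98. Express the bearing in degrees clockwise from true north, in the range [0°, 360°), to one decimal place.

241.8°

PM1: φ = +46.50583°, λ = +80.72972°
FC-98: φ = +46.18167°, λ = +79.86667°
Δλ = -0.8631°
y = sin Δλ · cos φ₂ = -0.010429
x = cos φ₁ sin φ₂ − sin φ₁ cos φ₂ cos Δλ = -0.005601
θ = atan2(y, x) = -118.2376° → 241.7624° (mod 360°)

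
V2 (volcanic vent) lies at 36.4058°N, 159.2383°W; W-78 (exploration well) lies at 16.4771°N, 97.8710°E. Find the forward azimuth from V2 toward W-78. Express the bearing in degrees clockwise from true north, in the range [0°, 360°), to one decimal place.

290.8°

Δλ = -102.8907°
y = sin Δλ · cos φ₂ = -0.934766
x = cos φ₁ sin φ₂ − sin φ₁ cos φ₂ cos Δλ = 0.355244
θ = atan2(y, x) = -69.1914° → 290.8086° (mod 360°)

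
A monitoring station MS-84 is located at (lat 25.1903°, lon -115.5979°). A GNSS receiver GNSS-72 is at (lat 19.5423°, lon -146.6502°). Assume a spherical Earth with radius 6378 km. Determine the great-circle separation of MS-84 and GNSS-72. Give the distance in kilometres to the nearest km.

3250 km

Δφ = -5.6480°,  Δλ = -31.0523°
a = sin²(Δφ/2) + cos φ₁ cos φ₂ sin²(Δλ/2) = 0.063530
c = 2·arcsin(√a) = 0.509599 rad = 29.1979°
d = R·c = 6378 × 0.509599 = 3250.2 km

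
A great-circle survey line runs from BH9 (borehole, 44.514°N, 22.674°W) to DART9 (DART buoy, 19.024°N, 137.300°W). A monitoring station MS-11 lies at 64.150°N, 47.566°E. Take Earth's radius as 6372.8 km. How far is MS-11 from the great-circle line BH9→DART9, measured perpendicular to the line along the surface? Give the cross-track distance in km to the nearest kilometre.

δ₁₃ = central angle BH9→MS-11 = 0.743585 rad  (haversine)
θ₁₃ = bearing BH9→MS-11 = 37.314°,  θ₁₂ = bearing BH9→DART9 = 300.618°
dₓₜ = R·arcsin(sin δ₁₃ · sin(θ₁₃ − θ₁₂)) = 6372.8·arcsin(0.67693·sin(-263.305°)) = 4698.862 km
|dₓₜ| = 4698.862 km

4699 km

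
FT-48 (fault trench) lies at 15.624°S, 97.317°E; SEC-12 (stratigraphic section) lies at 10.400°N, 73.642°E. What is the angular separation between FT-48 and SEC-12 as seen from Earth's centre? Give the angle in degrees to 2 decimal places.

Δφ = 26.0240°,  Δλ = -23.6750°
a = sin²(Δφ/2) + cos φ₁ cos φ₂ sin²(Δλ/2) = 0.090555
c = 2·arcsin(√a) = 0.611323 rad = 35.0262°

35.03°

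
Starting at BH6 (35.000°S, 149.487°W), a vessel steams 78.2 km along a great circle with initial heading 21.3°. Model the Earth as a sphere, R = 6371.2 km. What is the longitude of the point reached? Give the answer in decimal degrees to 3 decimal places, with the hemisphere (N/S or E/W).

149.178°W

δ = d/R = 78.2/6371.2 = 0.012274 rad
φ₂ = arcsin(sin φ₁ cos δ + cos φ₁ sin δ cos θ)
   = arcsin(-0.57358·0.99992 + 0.81915·0.01227·0.93169) = -34.34440°
λ₂ = λ₁ + atan2(sin θ sin δ cos φ₁, cos δ − sin φ₁ sin φ₂) = -149.17761°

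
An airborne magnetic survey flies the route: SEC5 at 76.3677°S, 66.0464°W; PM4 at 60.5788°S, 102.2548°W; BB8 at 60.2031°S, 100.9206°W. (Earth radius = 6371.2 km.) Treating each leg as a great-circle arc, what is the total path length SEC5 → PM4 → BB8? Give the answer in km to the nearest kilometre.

2304 km

SEC5→PM4: c = 0.348426 rad, d = 2219.89 km
PM4→BB8: c = 0.013242 rad, d = 84.37 km
Total = 2219.89 + 84.37 = 2304.26 km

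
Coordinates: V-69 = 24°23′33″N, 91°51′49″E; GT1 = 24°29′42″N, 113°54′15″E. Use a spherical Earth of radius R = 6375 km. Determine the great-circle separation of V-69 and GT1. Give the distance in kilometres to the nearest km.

V-69: φ = +24.39250°, λ = +91.86361°
GT1: φ = +24.49500°, λ = +113.90417°
Δφ = 0.1025°,  Δλ = 22.0406°
a = sin²(Δφ/2) + cos φ₁ cos φ₂ sin²(Δλ/2) = 0.030285
c = 2·arcsin(√a) = 0.349831 rad = 20.0438°
d = R·c = 6375 × 0.349831 = 2230.2 km

2230 km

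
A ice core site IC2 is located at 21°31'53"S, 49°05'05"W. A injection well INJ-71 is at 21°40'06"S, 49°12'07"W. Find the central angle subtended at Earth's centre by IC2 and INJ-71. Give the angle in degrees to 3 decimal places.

0.175°

IC2: φ = -21.53139°, λ = -49.08472°
INJ-71: φ = -21.66833°, λ = -49.20194°
Δφ = -0.1369°,  Δλ = -0.1172°
a = sin²(Δφ/2) + cos φ₁ cos φ₂ sin²(Δλ/2) = 0.000002
c = 2·arcsin(√a) = 0.003055 rad = 0.1750°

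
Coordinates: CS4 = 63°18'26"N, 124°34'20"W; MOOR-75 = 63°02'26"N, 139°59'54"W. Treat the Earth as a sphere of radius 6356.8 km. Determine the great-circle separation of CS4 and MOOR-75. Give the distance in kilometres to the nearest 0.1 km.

771.1 km

CS4: φ = +63.30722°, λ = -124.57222°
MOOR-75: φ = +63.04056°, λ = -139.99833°
Δφ = -0.2667°,  Δλ = -15.4261°
a = sin²(Δφ/2) + cos φ₁ cos φ₂ sin²(Δλ/2) = 0.003674
c = 2·arcsin(√a) = 0.121298 rad = 6.9498°
d = R·c = 6356.8 × 0.121298 = 771.1 km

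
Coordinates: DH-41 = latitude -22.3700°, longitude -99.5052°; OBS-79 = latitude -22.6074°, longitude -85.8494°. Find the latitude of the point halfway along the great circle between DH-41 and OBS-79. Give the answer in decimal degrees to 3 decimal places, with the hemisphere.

Bx = cos φ₂ cos Δλ = 0.897064,  By = cos φ₂ sin Δλ = 0.217948
φₘ = atan2(sin φ₁ + sin φ₂, √((cos φ₁ + Bx)² + By²)) = -22.63319°
λₘ = λ₁ + atan2(By, cos φ₁ + Bx) = -92.68318°

22.633°S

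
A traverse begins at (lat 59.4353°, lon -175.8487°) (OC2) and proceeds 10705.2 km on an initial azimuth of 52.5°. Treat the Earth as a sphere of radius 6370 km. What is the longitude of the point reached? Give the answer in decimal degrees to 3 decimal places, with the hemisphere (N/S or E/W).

49.669°W

δ = d/R = 10705.2/6370 = 1.680565 rad
φ₂ = arcsin(sin φ₁ cos δ + cos φ₁ sin δ cos θ)
   = arcsin(0.86106·-0.10955 + 0.50851·0.99398·0.60876) = 12.32000°
λ₂ = λ₁ + atan2(sin θ sin δ cos φ₁, cos δ − sin φ₁ sin φ₂) = -49.66872°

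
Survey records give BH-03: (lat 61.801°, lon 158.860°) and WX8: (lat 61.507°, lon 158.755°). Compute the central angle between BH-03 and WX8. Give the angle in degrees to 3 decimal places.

0.298°

Δφ = -0.2940°,  Δλ = -0.1050°
a = sin²(Δφ/2) + cos φ₁ cos φ₂ sin²(Δλ/2) = 0.000007
c = 2·arcsin(√a) = 0.005205 rad = 0.2982°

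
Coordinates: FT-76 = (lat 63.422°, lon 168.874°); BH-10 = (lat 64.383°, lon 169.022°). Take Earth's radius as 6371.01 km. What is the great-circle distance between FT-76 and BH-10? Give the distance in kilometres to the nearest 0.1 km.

107.1 km

Δφ = 0.9610°,  Δλ = 0.1480°
a = sin²(Δφ/2) + cos φ₁ cos φ₂ sin²(Δλ/2) = 0.000071
c = 2·arcsin(√a) = 0.016811 rad = 0.9632°
d = R·c = 6371.01 × 0.016811 = 107.1 km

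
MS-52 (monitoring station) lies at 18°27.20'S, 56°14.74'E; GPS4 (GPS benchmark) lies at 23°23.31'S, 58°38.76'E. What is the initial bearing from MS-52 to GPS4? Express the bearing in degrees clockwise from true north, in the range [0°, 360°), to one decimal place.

156.0°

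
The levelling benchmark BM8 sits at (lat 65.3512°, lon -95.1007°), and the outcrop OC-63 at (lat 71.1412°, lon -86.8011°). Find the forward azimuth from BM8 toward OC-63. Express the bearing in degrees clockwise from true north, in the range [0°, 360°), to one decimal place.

Δλ = 8.2996°
y = sin Δλ · cos φ₂ = 0.046659
x = cos φ₁ sin φ₂ − sin φ₁ cos φ₂ cos Δλ = 0.103960
θ = atan2(y, x) = 24.1715° → 24.1715° (mod 360°)

24.2°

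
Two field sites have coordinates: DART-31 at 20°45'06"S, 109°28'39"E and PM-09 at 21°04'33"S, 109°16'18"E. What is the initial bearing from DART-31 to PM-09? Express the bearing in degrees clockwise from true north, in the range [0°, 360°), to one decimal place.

210.6°

DART-31: φ = -20.75167°, λ = +109.47750°
PM-09: φ = -21.07583°, λ = +109.27167°
Δλ = -0.2058°
y = sin Δλ · cos φ₂ = -0.003352
x = cos φ₁ sin φ₂ − sin φ₁ cos φ₂ cos Δλ = -0.005660
θ = atan2(y, x) = -149.3632° → 210.6368° (mod 360°)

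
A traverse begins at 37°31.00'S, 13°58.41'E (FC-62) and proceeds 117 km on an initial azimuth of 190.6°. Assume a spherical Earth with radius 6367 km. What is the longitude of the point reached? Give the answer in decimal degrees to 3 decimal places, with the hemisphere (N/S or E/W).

FC-62: φ = -37.51667°, λ = +13.97350°
δ = d/R = 117/6367 = 0.018376 rad
φ₂ = arcsin(sin φ₁ cos δ + cos φ₁ sin δ cos θ)
   = arcsin(-0.60899·0.99983 + 0.79318·0.01837·-0.98294) = -38.55131°
λ₂ = λ₁ + atan2(sin θ sin δ cos φ₁, cos δ − sin φ₁ sin φ₂) = 13.72586°

13.726°E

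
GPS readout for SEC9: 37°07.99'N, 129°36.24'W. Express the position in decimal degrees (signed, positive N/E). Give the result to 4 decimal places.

+37.1332°, -129.6040°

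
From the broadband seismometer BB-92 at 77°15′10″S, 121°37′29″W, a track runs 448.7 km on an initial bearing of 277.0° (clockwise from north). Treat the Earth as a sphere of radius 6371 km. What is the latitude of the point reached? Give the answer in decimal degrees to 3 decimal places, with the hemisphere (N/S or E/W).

BB-92: φ = -77.25278°, λ = -121.62472°
δ = d/R = 448.7/6371 = 0.070429 rad
φ₂ = arcsin(sin φ₁ cos δ + cos φ₁ sin δ cos θ)
   = arcsin(-0.97535·0.99752 + 0.22065·0.07037·0.12187) = -76.17804°
λ₂ = λ₁ + atan2(sin θ sin δ cos φ₁, cos δ − sin φ₁ sin φ₂) = -138.62384°

76.178°S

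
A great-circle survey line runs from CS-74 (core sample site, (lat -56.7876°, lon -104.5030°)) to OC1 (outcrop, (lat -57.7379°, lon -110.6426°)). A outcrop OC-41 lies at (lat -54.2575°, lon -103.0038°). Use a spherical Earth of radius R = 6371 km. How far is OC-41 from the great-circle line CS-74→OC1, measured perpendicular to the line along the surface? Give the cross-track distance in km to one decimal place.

δ₁₃ = central angle CS-74→OC-41 = 0.046574 rad  (haversine)
θ₁₃ = bearing CS-74→OC-41 = 19.163°,  θ₁₂ = bearing CS-74→OC1 = 251.460°
dₓₜ = R·arcsin(sin δ₁₃ · sin(θ₁₃ − θ₁₂)) = 6371·arcsin(0.04656·sin(-232.296°)) = 234.729 km
|dₓₜ| = 234.729 km

234.7 km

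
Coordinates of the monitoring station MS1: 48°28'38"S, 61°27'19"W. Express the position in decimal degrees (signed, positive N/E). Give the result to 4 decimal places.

-48.4772°, -61.4553°

lat: 48.4772° S → -48.4772°
lon: 61.4553° W → -61.4553°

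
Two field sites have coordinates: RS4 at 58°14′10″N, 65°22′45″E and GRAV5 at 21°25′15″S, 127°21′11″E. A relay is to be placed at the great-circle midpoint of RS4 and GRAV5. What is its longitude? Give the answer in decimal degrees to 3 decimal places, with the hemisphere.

105.830°E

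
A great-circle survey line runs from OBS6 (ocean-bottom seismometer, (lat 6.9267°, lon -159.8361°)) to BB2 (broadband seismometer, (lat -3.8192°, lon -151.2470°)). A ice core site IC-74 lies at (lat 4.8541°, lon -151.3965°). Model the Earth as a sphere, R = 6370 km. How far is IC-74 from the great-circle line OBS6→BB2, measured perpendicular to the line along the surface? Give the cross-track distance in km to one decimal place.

δ₁₃ = central angle OBS6→IC-74 = 0.150911 rad  (haversine)
θ₁₃ = bearing OBS6→IC-74 = 103.409°,  θ₁₂ = bearing OBS6→BB2 = 141.165°
dₓₜ = R·arcsin(sin δ₁₃ · sin(θ₁₃ − θ₁₂)) = 6370·arcsin(0.15034·sin(-37.755°)) = -587.197 km
|dₓₜ| = 587.197 km

587.2 km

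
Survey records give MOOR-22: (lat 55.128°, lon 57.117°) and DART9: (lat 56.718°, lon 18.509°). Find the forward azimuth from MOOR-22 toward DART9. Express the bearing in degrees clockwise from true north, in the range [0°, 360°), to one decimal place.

290.2°

Δλ = -38.6080°
y = sin Δλ · cos φ₂ = -0.342420
x = cos φ₁ sin φ₂ − sin φ₁ cos φ₂ cos Δλ = 0.126150
θ = atan2(y, x) = -69.7758° → 290.2242° (mod 360°)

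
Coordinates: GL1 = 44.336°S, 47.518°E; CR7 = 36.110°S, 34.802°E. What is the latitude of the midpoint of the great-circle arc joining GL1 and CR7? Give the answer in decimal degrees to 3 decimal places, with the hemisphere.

40.397°S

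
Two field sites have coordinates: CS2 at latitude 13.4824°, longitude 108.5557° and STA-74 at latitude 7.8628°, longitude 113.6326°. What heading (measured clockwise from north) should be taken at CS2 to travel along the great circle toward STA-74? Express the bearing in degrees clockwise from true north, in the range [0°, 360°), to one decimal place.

Δλ = 5.0769°
y = sin Δλ · cos φ₂ = 0.087661
x = cos φ₁ sin φ₂ − sin φ₁ cos φ₂ cos Δλ = -0.097017
θ = atan2(y, x) = 137.9004° → 137.9004° (mod 360°)

137.9°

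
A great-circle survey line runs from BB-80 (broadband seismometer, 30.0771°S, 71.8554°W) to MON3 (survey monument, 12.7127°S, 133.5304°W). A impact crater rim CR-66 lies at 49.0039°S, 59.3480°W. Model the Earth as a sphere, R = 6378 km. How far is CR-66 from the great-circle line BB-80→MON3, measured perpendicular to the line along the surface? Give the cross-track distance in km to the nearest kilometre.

δ₁₃ = central angle BB-80→CR-66 = 0.369628 rad  (haversine)
θ₁₃ = bearing BB-80→CR-66 = 156.843°,  θ₁₂ = bearing BB-80→MON3 = 272.769°
dₓₜ = R·arcsin(sin δ₁₃ · sin(θ₁₃ − θ₁₂)) = 6378·arcsin(0.36127·sin(-115.926°)) = -2110.597 km
|dₓₜ| = 2110.597 km

2111 km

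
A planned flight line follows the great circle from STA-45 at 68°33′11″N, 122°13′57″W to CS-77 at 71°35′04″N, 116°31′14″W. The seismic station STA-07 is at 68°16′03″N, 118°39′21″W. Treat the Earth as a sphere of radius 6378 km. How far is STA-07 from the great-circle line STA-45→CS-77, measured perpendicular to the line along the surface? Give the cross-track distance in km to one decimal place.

STA-45: φ = +68.55306°, λ = -122.23250°
CS-77: φ = +71.58444°, λ = -116.52056°
STA-07: φ = +68.26750°, λ = -118.65583°
δ₁₃ = central angle STA-45→STA-07 = 0.023500 rad  (haversine)
θ₁₃ = bearing STA-45→STA-07 = 100.575°,  θ₁₂ = bearing STA-45→CS-77 = 30.052°
dₓₜ = R·arcsin(sin δ₁₃ · sin(θ₁₃ − θ₁₂)) = 6378·arcsin(0.02350·sin(70.523°)) = 141.307 km
|dₓₜ| = 141.307 km

141.3 km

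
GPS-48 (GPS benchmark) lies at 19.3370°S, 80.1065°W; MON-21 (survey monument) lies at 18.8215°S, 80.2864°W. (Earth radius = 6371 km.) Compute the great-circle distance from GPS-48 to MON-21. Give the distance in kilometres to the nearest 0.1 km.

60.4 km

Δφ = 0.5155°,  Δλ = -0.1799°
a = sin²(Δφ/2) + cos φ₁ cos φ₂ sin²(Δλ/2) = 0.000022
c = 2·arcsin(√a) = 0.009474 rad = 0.5428°
d = R·c = 6371 × 0.009474 = 60.4 km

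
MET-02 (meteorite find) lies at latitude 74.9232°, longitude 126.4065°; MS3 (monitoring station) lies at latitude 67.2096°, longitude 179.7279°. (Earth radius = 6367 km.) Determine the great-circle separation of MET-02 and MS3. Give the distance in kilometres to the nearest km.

Δφ = -7.7136°,  Δλ = 53.3214°
a = sin²(Δφ/2) + cos φ₁ cos φ₂ sin²(Δλ/2) = 0.024811
c = 2·arcsin(√a) = 0.316345 rad = 18.1252°
d = R·c = 6367 × 0.316345 = 2014.2 km

2014 km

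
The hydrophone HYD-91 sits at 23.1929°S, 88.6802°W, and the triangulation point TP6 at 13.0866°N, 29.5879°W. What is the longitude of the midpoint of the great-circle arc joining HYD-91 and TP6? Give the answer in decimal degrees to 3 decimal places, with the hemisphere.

Bx = cos φ₂ cos Δλ = 0.500316,  By = cos φ₂ sin Δλ = 0.835713
φₘ = atan2(sin φ₁ + sin φ₂, √((cos φ₁ + Bx)² + By²)) = -5.80289°
λₘ = λ₁ + atan2(By, cos φ₁ + Bx) = -58.19329°

58.193°W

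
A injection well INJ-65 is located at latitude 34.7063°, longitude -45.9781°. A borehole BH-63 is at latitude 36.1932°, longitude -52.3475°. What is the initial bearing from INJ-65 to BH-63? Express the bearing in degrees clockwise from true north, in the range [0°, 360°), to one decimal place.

Δλ = -6.3694°
y = sin Δλ · cos φ₂ = -0.089530
x = cos φ₁ sin φ₂ − sin φ₁ cos φ₂ cos Δλ = 0.028785
θ = atan2(y, x) = -72.1770° → 287.8230° (mod 360°)

287.8°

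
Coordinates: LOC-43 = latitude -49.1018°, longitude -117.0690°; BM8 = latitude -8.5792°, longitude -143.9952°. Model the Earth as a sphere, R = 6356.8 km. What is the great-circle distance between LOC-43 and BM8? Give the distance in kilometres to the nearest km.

Δφ = 40.5226°,  Δλ = -26.9262°
a = sin²(Δφ/2) + cos φ₁ cos φ₂ sin²(Δλ/2) = 0.155017
c = 2·arcsin(√a) = 0.809354 rad = 46.3725°
d = R·c = 6356.8 × 0.809354 = 5144.9 km

5145 km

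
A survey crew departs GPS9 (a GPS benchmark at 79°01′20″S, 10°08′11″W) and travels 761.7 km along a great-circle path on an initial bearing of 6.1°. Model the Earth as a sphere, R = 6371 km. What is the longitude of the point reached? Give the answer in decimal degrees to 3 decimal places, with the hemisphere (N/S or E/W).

7.761°W

GPS9: φ = -79.02222°, λ = -10.13639°
δ = d/R = 761.7/6371 = 0.119557 rad
φ₂ = arcsin(sin φ₁ cos δ + cos φ₁ sin δ cos θ)
   = arcsin(-0.98170·0.99286 + 0.19043·0.11927·0.99434) = -72.19617°
λ₂ = λ₁ + atan2(sin θ sin δ cos φ₁, cos δ − sin φ₁ sin φ₂) = -7.76067°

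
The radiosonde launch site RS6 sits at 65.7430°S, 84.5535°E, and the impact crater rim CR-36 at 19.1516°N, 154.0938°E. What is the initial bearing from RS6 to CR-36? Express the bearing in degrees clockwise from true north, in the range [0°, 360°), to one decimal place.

Δλ = 69.5403°
y = sin Δλ · cos φ₂ = 0.885063
x = cos φ₁ sin φ₂ − sin φ₁ cos φ₂ cos Δλ = 0.435830
θ = atan2(y, x) = 63.7831° → 63.7831° (mod 360°)

63.8°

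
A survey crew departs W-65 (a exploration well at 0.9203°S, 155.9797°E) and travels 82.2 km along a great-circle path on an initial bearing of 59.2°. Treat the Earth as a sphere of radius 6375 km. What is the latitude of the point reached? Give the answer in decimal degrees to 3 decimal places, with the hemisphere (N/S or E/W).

0.542°S

δ = d/R = 82.2/6375 = 0.012894 rad
φ₂ = arcsin(sin φ₁ cos δ + cos φ₁ sin δ cos θ)
   = arcsin(-0.01606·0.99992 + 0.99987·0.01289·0.51204) = -0.54197°
λ₂ = λ₁ + atan2(sin θ sin δ cos φ₁, cos δ − sin φ₁ sin φ₂) = 156.61430°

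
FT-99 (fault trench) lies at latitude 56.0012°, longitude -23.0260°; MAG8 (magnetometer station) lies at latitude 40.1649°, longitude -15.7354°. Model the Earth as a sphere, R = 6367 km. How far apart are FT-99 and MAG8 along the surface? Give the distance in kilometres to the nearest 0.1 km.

1838.7 km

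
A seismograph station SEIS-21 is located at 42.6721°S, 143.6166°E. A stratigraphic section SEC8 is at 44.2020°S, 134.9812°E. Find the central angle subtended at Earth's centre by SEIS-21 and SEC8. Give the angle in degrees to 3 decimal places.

6.451°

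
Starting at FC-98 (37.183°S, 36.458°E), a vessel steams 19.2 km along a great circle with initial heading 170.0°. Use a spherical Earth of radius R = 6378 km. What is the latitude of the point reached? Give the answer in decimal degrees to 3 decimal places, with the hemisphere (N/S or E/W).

37.353°S

δ = d/R = 19.2/6378 = 0.003010 rad
φ₂ = arcsin(sin φ₁ cos δ + cos φ₁ sin δ cos θ)
   = arcsin(-0.60436·1.00000 + 0.79671·0.00301·-0.98481) = -37.35285°
λ₂ = λ₁ + atan2(sin θ sin δ cos φ₁, cos δ − sin φ₁ sin φ₂) = 36.49568°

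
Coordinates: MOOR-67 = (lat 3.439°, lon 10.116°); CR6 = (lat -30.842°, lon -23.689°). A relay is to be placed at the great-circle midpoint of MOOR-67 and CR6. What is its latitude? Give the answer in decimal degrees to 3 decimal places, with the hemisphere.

14.292°S

Bx = cos φ₂ cos Δλ = 0.713429,  By = cos φ₂ sin Δλ = -0.477689
φₘ = atan2(sin φ₁ + sin φ₂, √((cos φ₁ + Bx)² + By²)) = -14.29170°
λₘ = λ₁ + atan2(By, cos φ₁ + Bx) = -5.47760°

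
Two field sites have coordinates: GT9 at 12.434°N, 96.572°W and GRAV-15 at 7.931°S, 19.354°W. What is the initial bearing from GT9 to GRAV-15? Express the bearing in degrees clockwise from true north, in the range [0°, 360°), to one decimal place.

Δλ = 77.2180°
y = sin Δλ · cos φ₂ = 0.965891
x = cos φ₁ sin φ₂ − sin φ₁ cos φ₂ cos Δλ = -0.181925
θ = atan2(y, x) = 100.6667° → 100.6667° (mod 360°)

100.7°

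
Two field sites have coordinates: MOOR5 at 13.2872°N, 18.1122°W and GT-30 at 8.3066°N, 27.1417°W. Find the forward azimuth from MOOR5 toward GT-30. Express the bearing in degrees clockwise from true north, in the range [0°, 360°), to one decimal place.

241.6°

Δλ = -9.0295°
y = sin Δλ · cos φ₂ = -0.155297
x = cos φ₁ sin φ₂ − sin φ₁ cos φ₂ cos Δλ = -0.084000
θ = atan2(y, x) = -118.4090° → 241.5910° (mod 360°)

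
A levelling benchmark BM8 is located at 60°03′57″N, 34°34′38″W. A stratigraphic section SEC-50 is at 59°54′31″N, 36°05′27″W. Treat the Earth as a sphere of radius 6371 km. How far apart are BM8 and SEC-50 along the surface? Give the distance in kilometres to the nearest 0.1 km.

BM8: φ = +60.06583°, λ = -34.57722°
SEC-50: φ = +59.90861°, λ = -36.09083°
Δφ = -0.1572°,  Δλ = -1.5136°
a = sin²(Δφ/2) + cos φ₁ cos φ₂ sin²(Δλ/2) = 0.000046
c = 2·arcsin(√a) = 0.013495 rad = 0.7732°
d = R·c = 6371 × 0.013495 = 86.0 km

86.0 km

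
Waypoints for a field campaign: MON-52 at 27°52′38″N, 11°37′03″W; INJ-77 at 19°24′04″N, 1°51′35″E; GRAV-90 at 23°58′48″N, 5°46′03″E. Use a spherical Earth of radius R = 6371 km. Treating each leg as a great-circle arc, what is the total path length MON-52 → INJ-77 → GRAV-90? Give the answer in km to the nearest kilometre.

MON-52: φ = +27.87722°, λ = -11.61750°
INJ-77: φ = +19.40111°, λ = +1.85972°
GRAV-90: φ = +23.98000°, λ = +5.76750°
MON-52→INJ-77: c = 0.261056 rad, d = 1663.19 km
INJ-77→GRAV-90: c = 0.101979 rad, d = 649.71 km
Total = 1663.19 + 649.71 = 2312.89 km

2313 km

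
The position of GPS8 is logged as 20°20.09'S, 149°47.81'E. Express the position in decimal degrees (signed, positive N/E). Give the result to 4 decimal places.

lat: 20.3348° S → -20.3348°
lon: 149.7968° E → +149.7968°

-20.3348°, +149.7968°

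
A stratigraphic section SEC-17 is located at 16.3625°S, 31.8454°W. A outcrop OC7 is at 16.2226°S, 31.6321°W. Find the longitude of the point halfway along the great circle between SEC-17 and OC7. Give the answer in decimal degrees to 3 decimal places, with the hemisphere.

Bx = cos φ₂ cos Δλ = 0.960177,  By = cos φ₂ sin Δλ = 0.003575
φₘ = atan2(sin φ₁ + sin φ₂, √((cos φ₁ + Bx)² + By²)) = -16.29258°
λₘ = λ₁ + atan2(By, cos φ₁ + Bx) = -31.73871°

31.739°W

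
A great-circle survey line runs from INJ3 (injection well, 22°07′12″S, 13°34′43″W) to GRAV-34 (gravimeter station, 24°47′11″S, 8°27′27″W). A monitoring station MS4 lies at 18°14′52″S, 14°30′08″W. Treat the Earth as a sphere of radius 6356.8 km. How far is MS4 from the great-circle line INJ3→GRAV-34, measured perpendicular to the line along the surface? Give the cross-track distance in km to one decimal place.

320.0 km

INJ3: φ = -22.12000°, λ = -13.57861°
GRAV-34: φ = -24.78639°, λ = -8.45750°
MS4: φ = -18.24778°, λ = -14.50222°
δ₁₃ = central angle INJ3→MS4 = 0.069255 rad  (haversine)
θ₁₃ = bearing INJ3→MS4 = 347.219°,  θ₁₂ = bearing INJ3→GRAV-34 = 120.579°
dₓₜ = R·arcsin(sin δ₁₃ · sin(θ₁₃ − θ₁₂)) = 6356.8·arcsin(0.06920·sin(226.640°)) = -319.960 km
|dₓₜ| = 319.960 km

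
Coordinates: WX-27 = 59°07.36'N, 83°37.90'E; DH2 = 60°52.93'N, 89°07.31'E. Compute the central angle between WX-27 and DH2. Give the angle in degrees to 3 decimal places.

3.259°

WX-27: φ = +59.12267°, λ = +83.63167°
DH2: φ = +60.88217°, λ = +89.12183°
Δφ = 1.7595°,  Δλ = 5.4902°
a = sin²(Δφ/2) + cos φ₁ cos φ₂ sin²(Δλ/2) = 0.000809
c = 2·arcsin(√a) = 0.056877 rad = 3.2588°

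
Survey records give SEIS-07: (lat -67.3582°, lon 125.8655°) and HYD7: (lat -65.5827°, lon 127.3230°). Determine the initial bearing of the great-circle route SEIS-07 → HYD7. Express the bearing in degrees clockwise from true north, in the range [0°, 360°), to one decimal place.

Δλ = 1.4575°
y = sin Δλ · cos φ₂ = 0.010514
x = cos φ₁ sin φ₂ − sin φ₁ cos φ₂ cos Δλ = 0.030860
θ = atan2(y, x) = 18.8148° → 18.8148° (mod 360°)

18.8°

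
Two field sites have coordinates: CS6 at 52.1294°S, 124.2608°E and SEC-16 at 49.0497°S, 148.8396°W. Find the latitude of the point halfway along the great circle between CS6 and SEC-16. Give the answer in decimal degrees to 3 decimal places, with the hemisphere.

59.170°S

Bx = cos φ₂ cos Δλ = 0.035448,  By = cos φ₂ sin Δλ = 0.654445
φₘ = atan2(sin φ₁ + sin φ₂, √((cos φ₁ + Bx)² + By²)) = -59.16987°
λₘ = λ₁ + atan2(By, cos φ₁ + Bx) = 169.48565°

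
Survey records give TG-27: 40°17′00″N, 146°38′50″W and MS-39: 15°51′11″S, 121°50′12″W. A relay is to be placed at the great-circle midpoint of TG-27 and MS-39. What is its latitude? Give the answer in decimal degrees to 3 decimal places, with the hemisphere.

TG-27: φ = +40.28333°, λ = -146.64722°
MS-39: φ = -15.85306°, λ = -121.83667°
Bx = cos φ₂ cos Δλ = 0.873176,  By = cos φ₂ sin Δλ = 0.403659
φₘ = atan2(sin φ₁ + sin φ₂, √((cos φ₁ + Bx)² + By²)) = 12.49418°
λₘ = λ₁ + atan2(By, cos φ₁ + Bx) = -132.78742°

12.494°N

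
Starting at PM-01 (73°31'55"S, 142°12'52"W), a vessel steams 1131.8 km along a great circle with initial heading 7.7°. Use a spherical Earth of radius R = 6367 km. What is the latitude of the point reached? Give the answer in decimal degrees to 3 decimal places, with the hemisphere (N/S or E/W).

63.405°S

PM-01: φ = -73.53194°, λ = -142.21444°
δ = d/R = 1131.8/6367 = 0.177760 rad
φ₂ = arcsin(sin φ₁ cos δ + cos φ₁ sin δ cos θ)
   = arcsin(-0.95898·0.98424 + 0.28348·0.17683·0.99098) = -63.40482°
λ₂ = λ₁ + atan2(sin θ sin δ cos φ₁, cos δ − sin φ₁ sin φ₂) = -139.18084°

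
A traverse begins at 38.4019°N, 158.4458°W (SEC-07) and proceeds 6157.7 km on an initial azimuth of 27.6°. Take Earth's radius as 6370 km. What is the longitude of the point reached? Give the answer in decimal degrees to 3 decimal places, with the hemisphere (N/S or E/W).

δ = d/R = 6157.7/6370 = 0.966672 rad
φ₂ = arcsin(sin φ₁ cos δ + cos φ₁ sin δ cos θ)
   = arcsin(0.62117·0.56804 + 0.78367·0.82300·0.88620) = 67.58117°
λ₂ = λ₁ + atan2(sin θ sin δ cos φ₁, cos δ − sin φ₁ sin φ₂) = -67.26016°

67.260°W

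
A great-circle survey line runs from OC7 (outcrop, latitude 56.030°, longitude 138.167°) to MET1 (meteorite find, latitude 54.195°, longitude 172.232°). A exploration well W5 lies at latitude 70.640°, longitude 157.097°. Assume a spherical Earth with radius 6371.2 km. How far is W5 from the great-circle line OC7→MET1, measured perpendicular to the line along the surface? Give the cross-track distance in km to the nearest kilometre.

1592 km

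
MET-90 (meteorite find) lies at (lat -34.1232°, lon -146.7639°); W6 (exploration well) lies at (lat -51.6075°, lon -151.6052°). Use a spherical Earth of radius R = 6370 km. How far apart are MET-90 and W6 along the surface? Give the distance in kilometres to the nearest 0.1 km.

1982.4 km

Δφ = -17.4843°,  Δλ = -4.8413°
a = sin²(Δφ/2) + cos φ₁ cos φ₂ sin²(Δλ/2) = 0.024017
c = 2·arcsin(√a) = 0.311206 rad = 17.8308°
d = R·c = 6370 × 0.311206 = 1982.4 km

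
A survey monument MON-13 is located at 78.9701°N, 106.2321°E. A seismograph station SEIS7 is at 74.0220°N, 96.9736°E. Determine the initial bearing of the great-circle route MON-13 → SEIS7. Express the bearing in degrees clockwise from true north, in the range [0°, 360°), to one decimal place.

208.2°

Δλ = -9.2585°
y = sin Δλ · cos φ₂ = -0.044288
x = cos φ₁ sin φ₂ − sin φ₁ cos φ₂ cos Δλ = -0.082734
θ = atan2(y, x) = -151.8397° → 208.1603° (mod 360°)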